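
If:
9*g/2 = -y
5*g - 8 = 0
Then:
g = 8/5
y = -36/5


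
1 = 1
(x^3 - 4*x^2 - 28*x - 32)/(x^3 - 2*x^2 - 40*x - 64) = (x + 2)/(x + 4)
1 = 1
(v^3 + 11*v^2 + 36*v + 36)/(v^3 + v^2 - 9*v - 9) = (v^2 + 8*v + 12)/(v^2 - 2*v - 3)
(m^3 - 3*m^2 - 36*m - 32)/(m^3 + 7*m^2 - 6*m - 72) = (m^2 - 7*m - 8)/(m^2 + 3*m - 18)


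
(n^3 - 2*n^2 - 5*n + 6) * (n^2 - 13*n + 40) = n^5 - 15*n^4 + 61*n^3 - 9*n^2 - 278*n + 240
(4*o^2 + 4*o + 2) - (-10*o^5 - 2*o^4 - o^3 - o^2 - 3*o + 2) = 10*o^5 + 2*o^4 + o^3 + 5*o^2 + 7*o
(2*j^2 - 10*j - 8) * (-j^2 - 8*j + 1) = -2*j^4 - 6*j^3 + 90*j^2 + 54*j - 8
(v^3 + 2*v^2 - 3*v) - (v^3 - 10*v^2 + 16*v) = 12*v^2 - 19*v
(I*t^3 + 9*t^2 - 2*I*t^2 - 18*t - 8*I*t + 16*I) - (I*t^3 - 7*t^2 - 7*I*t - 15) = 16*t^2 - 2*I*t^2 - 18*t - I*t + 15 + 16*I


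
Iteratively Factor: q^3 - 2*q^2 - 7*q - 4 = (q + 1)*(q^2 - 3*q - 4) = (q + 1)^2*(q - 4)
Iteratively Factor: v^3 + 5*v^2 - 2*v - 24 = (v + 3)*(v^2 + 2*v - 8) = (v - 2)*(v + 3)*(v + 4)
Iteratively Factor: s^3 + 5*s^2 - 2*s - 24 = (s + 4)*(s^2 + s - 6) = (s - 2)*(s + 4)*(s + 3)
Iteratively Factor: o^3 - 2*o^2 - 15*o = (o)*(o^2 - 2*o - 15) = o*(o + 3)*(o - 5)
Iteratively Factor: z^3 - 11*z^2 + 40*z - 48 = (z - 4)*(z^2 - 7*z + 12) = (z - 4)^2*(z - 3)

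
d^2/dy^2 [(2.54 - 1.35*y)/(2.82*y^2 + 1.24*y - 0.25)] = (-(1.35*y - 2.54)*(5.64*y + 1.24)*(11.28*y + 2.48) + (22.842*y - 10.9776)*(2.82*y^2 + 1.24*y - 0.25))/(2.82*y^2 + 1.24*y - 0.25)^3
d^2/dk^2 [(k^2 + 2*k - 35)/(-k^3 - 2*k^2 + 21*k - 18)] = 2*(-k^6 - 6*k^5 + 135*k^4 + 594*k^3 - 1461*k^2 - 6084*k + 13095)/(k^9 + 6*k^8 - 51*k^7 - 190*k^6 + 1287*k^5 + 594*k^4 - 12825*k^3 + 25758*k^2 - 20412*k + 5832)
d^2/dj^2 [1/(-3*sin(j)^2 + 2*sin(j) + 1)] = 2*(18*sin(j)^3 + 9*sin(j)^2 - 10*sin(j) + 7)/((sin(j) - 1)^2*(3*sin(j) + 1)^3)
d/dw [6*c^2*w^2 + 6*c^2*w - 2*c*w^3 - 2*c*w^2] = 2*c*(6*c*w + 3*c - 3*w^2 - 2*w)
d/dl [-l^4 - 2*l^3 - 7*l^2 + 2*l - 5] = -4*l^3 - 6*l^2 - 14*l + 2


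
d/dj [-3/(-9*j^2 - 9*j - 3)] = 3*(-2*j - 1)/(3*j^2 + 3*j + 1)^2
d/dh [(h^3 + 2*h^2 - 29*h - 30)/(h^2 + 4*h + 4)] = (h^3 + 6*h^2 + 37*h + 2)/(h^3 + 6*h^2 + 12*h + 8)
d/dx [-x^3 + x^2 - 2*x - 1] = -3*x^2 + 2*x - 2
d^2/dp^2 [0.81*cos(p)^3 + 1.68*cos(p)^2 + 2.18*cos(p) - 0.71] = -2.7875*cos(p) - 3.36*cos(2*p) - 1.8225*cos(3*p)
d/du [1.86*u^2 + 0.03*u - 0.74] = 3.72*u + 0.03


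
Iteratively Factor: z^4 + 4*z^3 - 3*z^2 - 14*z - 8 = (z + 4)*(z^3 - 3*z - 2) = (z + 1)*(z + 4)*(z^2 - z - 2) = (z + 1)^2*(z + 4)*(z - 2)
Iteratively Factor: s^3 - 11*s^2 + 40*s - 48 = (s - 4)*(s^2 - 7*s + 12) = (s - 4)*(s - 3)*(s - 4)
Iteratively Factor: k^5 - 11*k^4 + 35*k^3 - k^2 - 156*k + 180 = (k - 3)*(k^4 - 8*k^3 + 11*k^2 + 32*k - 60) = (k - 3)*(k - 2)*(k^3 - 6*k^2 - k + 30) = (k - 3)*(k - 2)*(k + 2)*(k^2 - 8*k + 15) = (k - 5)*(k - 3)*(k - 2)*(k + 2)*(k - 3)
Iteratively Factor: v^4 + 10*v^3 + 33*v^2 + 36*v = (v)*(v^3 + 10*v^2 + 33*v + 36) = v*(v + 4)*(v^2 + 6*v + 9) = v*(v + 3)*(v + 4)*(v + 3)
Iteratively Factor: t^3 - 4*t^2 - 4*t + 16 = (t - 4)*(t^2 - 4) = (t - 4)*(t + 2)*(t - 2)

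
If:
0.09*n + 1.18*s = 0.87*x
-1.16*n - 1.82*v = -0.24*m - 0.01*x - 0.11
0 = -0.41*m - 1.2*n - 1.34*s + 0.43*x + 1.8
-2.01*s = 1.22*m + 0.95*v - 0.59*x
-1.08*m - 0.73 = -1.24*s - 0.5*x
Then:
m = 0.16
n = 1.21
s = 0.44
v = -0.69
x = 0.72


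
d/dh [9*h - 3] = 9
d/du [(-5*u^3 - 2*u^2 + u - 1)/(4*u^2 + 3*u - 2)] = (-20*u^4 - 30*u^3 + 20*u^2 + 16*u + 1)/(16*u^4 + 24*u^3 - 7*u^2 - 12*u + 4)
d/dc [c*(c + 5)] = 2*c + 5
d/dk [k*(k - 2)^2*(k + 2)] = 4*k^3 - 6*k^2 - 8*k + 8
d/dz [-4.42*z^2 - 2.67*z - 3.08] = -8.84*z - 2.67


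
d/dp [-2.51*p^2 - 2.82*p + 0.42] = -5.02*p - 2.82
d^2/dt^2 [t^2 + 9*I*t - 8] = 2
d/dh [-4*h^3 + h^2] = 2*h*(1 - 6*h)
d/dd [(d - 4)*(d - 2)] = 2*d - 6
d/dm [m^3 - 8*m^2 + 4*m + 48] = 3*m^2 - 16*m + 4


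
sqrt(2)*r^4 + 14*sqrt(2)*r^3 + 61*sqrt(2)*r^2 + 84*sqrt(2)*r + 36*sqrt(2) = (r + 1)*(r + 6)^2*(sqrt(2)*r + sqrt(2))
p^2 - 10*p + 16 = (p - 8)*(p - 2)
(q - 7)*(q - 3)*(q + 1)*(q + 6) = q^4 - 3*q^3 - 43*q^2 + 87*q + 126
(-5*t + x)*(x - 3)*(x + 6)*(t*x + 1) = -5*t^2*x^3 - 15*t^2*x^2 + 90*t^2*x + t*x^4 + 3*t*x^3 - 23*t*x^2 - 15*t*x + 90*t + x^3 + 3*x^2 - 18*x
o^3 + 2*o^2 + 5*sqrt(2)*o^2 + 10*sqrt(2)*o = o*(o + 2)*(o + 5*sqrt(2))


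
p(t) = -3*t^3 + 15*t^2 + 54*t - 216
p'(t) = -9*t^2 + 30*t + 54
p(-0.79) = -247.82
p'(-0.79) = 24.68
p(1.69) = -96.38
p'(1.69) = 79.00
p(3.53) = 29.57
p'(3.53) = 47.75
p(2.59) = -27.64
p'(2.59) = 71.33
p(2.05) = -68.11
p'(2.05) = 77.68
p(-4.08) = 17.13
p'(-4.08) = -218.22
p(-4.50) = 118.12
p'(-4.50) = -263.25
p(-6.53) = 906.33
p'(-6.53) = -525.67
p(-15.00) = 12474.00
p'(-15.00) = -2421.00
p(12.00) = -2592.00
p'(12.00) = -882.00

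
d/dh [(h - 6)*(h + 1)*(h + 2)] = 3*h^2 - 6*h - 16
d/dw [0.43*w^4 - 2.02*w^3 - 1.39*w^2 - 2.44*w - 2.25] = 1.72*w^3 - 6.06*w^2 - 2.78*w - 2.44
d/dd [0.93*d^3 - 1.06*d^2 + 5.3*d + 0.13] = 2.79*d^2 - 2.12*d + 5.3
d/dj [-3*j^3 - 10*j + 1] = -9*j^2 - 10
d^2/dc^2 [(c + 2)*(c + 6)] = 2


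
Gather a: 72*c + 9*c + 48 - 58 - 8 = 81*c - 18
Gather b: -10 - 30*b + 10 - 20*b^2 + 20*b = -20*b^2 - 10*b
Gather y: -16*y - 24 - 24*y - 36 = -40*y - 60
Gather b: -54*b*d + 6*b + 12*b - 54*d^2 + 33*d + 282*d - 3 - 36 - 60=b*(18 - 54*d) - 54*d^2 + 315*d - 99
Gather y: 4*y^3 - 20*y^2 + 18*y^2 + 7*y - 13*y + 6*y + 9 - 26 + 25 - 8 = 4*y^3 - 2*y^2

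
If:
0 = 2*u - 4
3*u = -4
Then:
No Solution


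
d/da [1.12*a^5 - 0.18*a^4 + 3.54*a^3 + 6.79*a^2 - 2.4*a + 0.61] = 5.6*a^4 - 0.72*a^3 + 10.62*a^2 + 13.58*a - 2.4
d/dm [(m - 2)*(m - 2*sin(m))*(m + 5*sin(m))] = (2 - m)*(m + 5*sin(m))*(2*cos(m) - 1) + (m - 2)*(m - 2*sin(m))*(5*cos(m) + 1) + (m - 2*sin(m))*(m + 5*sin(m))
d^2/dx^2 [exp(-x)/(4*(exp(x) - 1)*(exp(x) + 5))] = (9*exp(4*x) + 44*exp(3*x) + 54*exp(2*x) - 60*exp(x) + 25)*exp(-x)/(4*(exp(6*x) + 12*exp(5*x) + 33*exp(4*x) - 56*exp(3*x) - 165*exp(2*x) + 300*exp(x) - 125))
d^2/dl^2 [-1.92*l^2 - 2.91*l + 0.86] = -3.84000000000000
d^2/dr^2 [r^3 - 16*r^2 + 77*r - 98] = 6*r - 32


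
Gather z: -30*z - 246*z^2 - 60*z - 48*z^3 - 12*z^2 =-48*z^3 - 258*z^2 - 90*z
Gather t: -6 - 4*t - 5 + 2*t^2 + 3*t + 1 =2*t^2 - t - 10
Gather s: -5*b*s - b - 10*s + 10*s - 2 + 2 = -5*b*s - b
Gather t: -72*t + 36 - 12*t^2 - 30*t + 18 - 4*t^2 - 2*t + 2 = -16*t^2 - 104*t + 56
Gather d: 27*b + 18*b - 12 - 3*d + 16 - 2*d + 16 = 45*b - 5*d + 20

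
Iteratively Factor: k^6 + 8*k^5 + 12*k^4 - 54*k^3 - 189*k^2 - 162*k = (k + 3)*(k^5 + 5*k^4 - 3*k^3 - 45*k^2 - 54*k) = (k - 3)*(k + 3)*(k^4 + 8*k^3 + 21*k^2 + 18*k) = k*(k - 3)*(k + 3)*(k^3 + 8*k^2 + 21*k + 18) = k*(k - 3)*(k + 3)^2*(k^2 + 5*k + 6) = k*(k - 3)*(k + 3)^3*(k + 2)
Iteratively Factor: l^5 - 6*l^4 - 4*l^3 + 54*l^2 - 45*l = (l + 3)*(l^4 - 9*l^3 + 23*l^2 - 15*l) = (l - 1)*(l + 3)*(l^3 - 8*l^2 + 15*l) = l*(l - 1)*(l + 3)*(l^2 - 8*l + 15) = l*(l - 3)*(l - 1)*(l + 3)*(l - 5)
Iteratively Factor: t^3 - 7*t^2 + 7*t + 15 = (t - 5)*(t^2 - 2*t - 3) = (t - 5)*(t + 1)*(t - 3)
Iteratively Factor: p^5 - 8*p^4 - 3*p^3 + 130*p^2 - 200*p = (p)*(p^4 - 8*p^3 - 3*p^2 + 130*p - 200) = p*(p - 5)*(p^3 - 3*p^2 - 18*p + 40) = p*(p - 5)*(p - 2)*(p^2 - p - 20) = p*(p - 5)*(p - 2)*(p + 4)*(p - 5)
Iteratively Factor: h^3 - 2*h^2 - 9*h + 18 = (h - 3)*(h^2 + h - 6) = (h - 3)*(h + 3)*(h - 2)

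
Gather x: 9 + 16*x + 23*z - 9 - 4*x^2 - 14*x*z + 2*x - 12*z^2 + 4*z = -4*x^2 + x*(18 - 14*z) - 12*z^2 + 27*z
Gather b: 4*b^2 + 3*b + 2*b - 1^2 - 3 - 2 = 4*b^2 + 5*b - 6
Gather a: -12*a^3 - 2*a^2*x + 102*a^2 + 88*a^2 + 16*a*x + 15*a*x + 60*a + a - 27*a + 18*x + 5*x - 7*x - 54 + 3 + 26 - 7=-12*a^3 + a^2*(190 - 2*x) + a*(31*x + 34) + 16*x - 32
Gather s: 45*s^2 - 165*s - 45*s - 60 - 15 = 45*s^2 - 210*s - 75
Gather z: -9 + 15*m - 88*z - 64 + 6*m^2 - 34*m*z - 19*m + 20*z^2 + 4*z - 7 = 6*m^2 - 4*m + 20*z^2 + z*(-34*m - 84) - 80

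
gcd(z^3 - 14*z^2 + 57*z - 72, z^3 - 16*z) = 1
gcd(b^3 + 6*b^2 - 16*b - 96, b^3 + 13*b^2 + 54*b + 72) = b^2 + 10*b + 24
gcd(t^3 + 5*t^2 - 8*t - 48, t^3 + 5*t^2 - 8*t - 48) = t^3 + 5*t^2 - 8*t - 48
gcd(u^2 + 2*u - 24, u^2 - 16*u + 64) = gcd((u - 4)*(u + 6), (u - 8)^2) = 1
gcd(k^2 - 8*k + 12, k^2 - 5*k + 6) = k - 2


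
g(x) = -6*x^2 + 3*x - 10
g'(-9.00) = 111.00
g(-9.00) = -523.00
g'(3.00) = -33.00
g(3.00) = -55.00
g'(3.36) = -37.32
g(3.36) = -67.66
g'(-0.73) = 11.76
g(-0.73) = -15.39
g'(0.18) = 0.84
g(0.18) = -9.65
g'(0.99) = -8.88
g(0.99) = -12.91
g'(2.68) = -29.16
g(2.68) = -45.05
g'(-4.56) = 57.72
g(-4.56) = -148.44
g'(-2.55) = 33.60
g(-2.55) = -56.66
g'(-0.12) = 4.44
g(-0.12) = -10.45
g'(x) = 3 - 12*x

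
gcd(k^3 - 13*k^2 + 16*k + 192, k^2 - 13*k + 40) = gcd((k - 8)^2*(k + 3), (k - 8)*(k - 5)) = k - 8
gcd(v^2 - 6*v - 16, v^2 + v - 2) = v + 2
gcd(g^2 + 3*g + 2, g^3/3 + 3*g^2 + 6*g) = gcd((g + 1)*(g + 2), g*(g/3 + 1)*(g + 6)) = 1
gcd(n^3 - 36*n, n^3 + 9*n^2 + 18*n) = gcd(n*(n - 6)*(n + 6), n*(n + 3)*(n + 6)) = n^2 + 6*n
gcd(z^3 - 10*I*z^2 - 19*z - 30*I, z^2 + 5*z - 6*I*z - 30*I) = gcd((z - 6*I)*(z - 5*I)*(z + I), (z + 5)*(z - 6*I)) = z - 6*I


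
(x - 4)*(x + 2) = x^2 - 2*x - 8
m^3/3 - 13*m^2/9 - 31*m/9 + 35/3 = (m/3 + 1)*(m - 5)*(m - 7/3)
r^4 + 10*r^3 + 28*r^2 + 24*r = r*(r + 2)^2*(r + 6)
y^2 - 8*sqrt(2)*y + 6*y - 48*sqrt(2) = (y + 6)*(y - 8*sqrt(2))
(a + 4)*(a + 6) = a^2 + 10*a + 24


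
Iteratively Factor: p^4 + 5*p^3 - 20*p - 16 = (p + 1)*(p^3 + 4*p^2 - 4*p - 16) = (p + 1)*(p + 4)*(p^2 - 4) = (p - 2)*(p + 1)*(p + 4)*(p + 2)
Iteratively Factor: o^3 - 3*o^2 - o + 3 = (o - 3)*(o^2 - 1) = (o - 3)*(o - 1)*(o + 1)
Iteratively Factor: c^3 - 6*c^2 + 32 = (c - 4)*(c^2 - 2*c - 8) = (c - 4)*(c + 2)*(c - 4)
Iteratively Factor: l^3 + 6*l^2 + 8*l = (l + 4)*(l^2 + 2*l) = l*(l + 4)*(l + 2)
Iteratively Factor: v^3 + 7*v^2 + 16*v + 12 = (v + 2)*(v^2 + 5*v + 6) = (v + 2)^2*(v + 3)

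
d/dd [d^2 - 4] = 2*d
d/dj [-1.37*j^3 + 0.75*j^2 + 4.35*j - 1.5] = -4.11*j^2 + 1.5*j + 4.35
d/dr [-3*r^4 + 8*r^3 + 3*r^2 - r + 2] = -12*r^3 + 24*r^2 + 6*r - 1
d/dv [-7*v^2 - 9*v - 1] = -14*v - 9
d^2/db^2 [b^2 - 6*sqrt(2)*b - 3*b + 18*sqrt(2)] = 2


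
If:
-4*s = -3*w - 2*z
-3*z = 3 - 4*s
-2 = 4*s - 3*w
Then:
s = 0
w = 2/3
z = -1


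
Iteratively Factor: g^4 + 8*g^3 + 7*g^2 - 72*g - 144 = (g + 3)*(g^3 + 5*g^2 - 8*g - 48) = (g + 3)*(g + 4)*(g^2 + g - 12) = (g - 3)*(g + 3)*(g + 4)*(g + 4)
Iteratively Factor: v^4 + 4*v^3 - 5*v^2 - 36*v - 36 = (v + 2)*(v^3 + 2*v^2 - 9*v - 18) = (v + 2)*(v + 3)*(v^2 - v - 6) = (v + 2)^2*(v + 3)*(v - 3)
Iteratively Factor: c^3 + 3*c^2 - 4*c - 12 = (c + 2)*(c^2 + c - 6) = (c + 2)*(c + 3)*(c - 2)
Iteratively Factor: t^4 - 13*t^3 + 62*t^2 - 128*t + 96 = (t - 4)*(t^3 - 9*t^2 + 26*t - 24) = (t - 4)^2*(t^2 - 5*t + 6) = (t - 4)^2*(t - 3)*(t - 2)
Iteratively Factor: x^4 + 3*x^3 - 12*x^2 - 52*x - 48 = (x + 2)*(x^3 + x^2 - 14*x - 24) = (x - 4)*(x + 2)*(x^2 + 5*x + 6) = (x - 4)*(x + 2)*(x + 3)*(x + 2)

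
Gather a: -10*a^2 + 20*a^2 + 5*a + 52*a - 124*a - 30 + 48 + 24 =10*a^2 - 67*a + 42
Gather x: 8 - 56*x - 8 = -56*x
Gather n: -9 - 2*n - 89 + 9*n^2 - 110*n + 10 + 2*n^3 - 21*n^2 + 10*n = 2*n^3 - 12*n^2 - 102*n - 88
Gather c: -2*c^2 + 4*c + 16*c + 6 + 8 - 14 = -2*c^2 + 20*c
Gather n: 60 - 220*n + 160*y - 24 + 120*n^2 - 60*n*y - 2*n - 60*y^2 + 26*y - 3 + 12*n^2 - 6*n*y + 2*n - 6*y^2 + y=132*n^2 + n*(-66*y - 220) - 66*y^2 + 187*y + 33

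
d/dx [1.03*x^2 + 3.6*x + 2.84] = 2.06*x + 3.6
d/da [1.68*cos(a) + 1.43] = -1.68*sin(a)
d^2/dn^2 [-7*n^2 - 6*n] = -14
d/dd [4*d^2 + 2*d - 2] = 8*d + 2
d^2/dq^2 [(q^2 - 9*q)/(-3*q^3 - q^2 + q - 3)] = 2*(-9*q^6 + 243*q^5 + 72*q^4 + 98*q^3 - 477*q^2 - 81*q + 18)/(27*q^9 + 27*q^8 - 18*q^7 + 64*q^6 + 60*q^5 - 42*q^4 + 62*q^3 + 36*q^2 - 27*q + 27)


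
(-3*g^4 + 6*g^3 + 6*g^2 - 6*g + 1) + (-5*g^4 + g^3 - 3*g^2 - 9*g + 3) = -8*g^4 + 7*g^3 + 3*g^2 - 15*g + 4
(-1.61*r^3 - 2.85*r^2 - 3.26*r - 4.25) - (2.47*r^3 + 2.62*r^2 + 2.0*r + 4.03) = -4.08*r^3 - 5.47*r^2 - 5.26*r - 8.28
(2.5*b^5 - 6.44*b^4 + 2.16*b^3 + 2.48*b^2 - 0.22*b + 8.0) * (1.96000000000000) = 4.9*b^5 - 12.6224*b^4 + 4.2336*b^3 + 4.8608*b^2 - 0.4312*b + 15.68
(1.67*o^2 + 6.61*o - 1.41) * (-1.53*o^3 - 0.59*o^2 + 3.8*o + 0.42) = -2.5551*o^5 - 11.0986*o^4 + 4.6034*o^3 + 26.6513*o^2 - 2.5818*o - 0.5922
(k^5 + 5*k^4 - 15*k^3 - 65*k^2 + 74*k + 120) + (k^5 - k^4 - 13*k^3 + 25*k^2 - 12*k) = 2*k^5 + 4*k^4 - 28*k^3 - 40*k^2 + 62*k + 120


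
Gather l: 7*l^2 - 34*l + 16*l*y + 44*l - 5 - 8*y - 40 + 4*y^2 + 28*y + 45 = 7*l^2 + l*(16*y + 10) + 4*y^2 + 20*y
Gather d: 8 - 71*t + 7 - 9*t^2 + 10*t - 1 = -9*t^2 - 61*t + 14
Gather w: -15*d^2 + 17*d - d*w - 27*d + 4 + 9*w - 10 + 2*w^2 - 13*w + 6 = -15*d^2 - 10*d + 2*w^2 + w*(-d - 4)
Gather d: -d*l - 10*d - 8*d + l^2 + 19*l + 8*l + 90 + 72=d*(-l - 18) + l^2 + 27*l + 162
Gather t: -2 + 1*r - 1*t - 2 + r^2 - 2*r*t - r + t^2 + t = r^2 - 2*r*t + t^2 - 4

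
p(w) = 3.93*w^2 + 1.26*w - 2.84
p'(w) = 7.86*w + 1.26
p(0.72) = 0.10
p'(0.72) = 6.92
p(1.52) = 8.16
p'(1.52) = 13.21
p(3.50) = 49.71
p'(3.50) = 28.77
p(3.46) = 48.57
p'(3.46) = 28.46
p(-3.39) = 38.05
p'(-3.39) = -25.39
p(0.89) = 1.39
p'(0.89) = 8.26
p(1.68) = 10.37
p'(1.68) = 14.46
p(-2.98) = 28.31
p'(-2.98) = -22.16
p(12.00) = 578.20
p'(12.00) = 95.58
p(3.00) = 36.31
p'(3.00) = 24.84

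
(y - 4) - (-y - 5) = 2*y + 1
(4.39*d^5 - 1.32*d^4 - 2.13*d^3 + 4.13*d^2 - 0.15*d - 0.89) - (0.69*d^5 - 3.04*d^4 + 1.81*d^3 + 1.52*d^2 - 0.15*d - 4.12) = 3.7*d^5 + 1.72*d^4 - 3.94*d^3 + 2.61*d^2 + 3.23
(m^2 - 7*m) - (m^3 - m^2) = -m^3 + 2*m^2 - 7*m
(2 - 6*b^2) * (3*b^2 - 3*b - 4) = -18*b^4 + 18*b^3 + 30*b^2 - 6*b - 8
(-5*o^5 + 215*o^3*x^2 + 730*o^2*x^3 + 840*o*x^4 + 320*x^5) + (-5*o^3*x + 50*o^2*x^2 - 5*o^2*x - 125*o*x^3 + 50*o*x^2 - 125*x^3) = -5*o^5 + 215*o^3*x^2 - 5*o^3*x + 730*o^2*x^3 + 50*o^2*x^2 - 5*o^2*x + 840*o*x^4 - 125*o*x^3 + 50*o*x^2 + 320*x^5 - 125*x^3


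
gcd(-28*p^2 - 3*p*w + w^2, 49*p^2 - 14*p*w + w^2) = 7*p - w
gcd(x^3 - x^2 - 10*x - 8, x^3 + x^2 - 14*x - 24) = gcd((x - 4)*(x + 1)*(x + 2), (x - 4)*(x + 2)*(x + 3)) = x^2 - 2*x - 8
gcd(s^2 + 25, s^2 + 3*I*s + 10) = s + 5*I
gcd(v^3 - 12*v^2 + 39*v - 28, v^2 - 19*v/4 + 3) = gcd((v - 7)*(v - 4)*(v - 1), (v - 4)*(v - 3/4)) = v - 4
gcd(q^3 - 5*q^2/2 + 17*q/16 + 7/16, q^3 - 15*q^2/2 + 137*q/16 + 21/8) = q^2 - 3*q/2 - 7/16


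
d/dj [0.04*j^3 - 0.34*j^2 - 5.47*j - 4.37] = 0.12*j^2 - 0.68*j - 5.47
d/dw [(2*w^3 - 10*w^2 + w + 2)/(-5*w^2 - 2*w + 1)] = (-10*w^4 - 8*w^3 + 31*w^2 + 5)/(25*w^4 + 20*w^3 - 6*w^2 - 4*w + 1)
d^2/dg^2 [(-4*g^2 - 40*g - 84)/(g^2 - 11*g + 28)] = 168*(-g^3 + g^2 + 73*g - 277)/(g^6 - 33*g^5 + 447*g^4 - 3179*g^3 + 12516*g^2 - 25872*g + 21952)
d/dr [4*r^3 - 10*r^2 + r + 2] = 12*r^2 - 20*r + 1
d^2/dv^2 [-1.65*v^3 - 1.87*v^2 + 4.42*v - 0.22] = -9.9*v - 3.74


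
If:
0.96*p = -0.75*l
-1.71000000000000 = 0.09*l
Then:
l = -19.00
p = 14.84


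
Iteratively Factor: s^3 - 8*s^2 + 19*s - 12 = (s - 3)*(s^2 - 5*s + 4) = (s - 3)*(s - 1)*(s - 4)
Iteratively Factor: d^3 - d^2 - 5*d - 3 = (d + 1)*(d^2 - 2*d - 3) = (d + 1)^2*(d - 3)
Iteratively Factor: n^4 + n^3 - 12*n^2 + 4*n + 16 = (n - 2)*(n^3 + 3*n^2 - 6*n - 8) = (n - 2)*(n + 1)*(n^2 + 2*n - 8) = (n - 2)*(n + 1)*(n + 4)*(n - 2)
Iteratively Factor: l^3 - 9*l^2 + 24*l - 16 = (l - 1)*(l^2 - 8*l + 16) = (l - 4)*(l - 1)*(l - 4)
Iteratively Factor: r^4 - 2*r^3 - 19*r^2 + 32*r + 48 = (r - 4)*(r^3 + 2*r^2 - 11*r - 12) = (r - 4)*(r + 1)*(r^2 + r - 12) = (r - 4)*(r - 3)*(r + 1)*(r + 4)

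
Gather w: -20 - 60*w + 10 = -60*w - 10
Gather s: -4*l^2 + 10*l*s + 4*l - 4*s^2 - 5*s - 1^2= -4*l^2 + 4*l - 4*s^2 + s*(10*l - 5) - 1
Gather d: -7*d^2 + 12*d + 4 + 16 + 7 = -7*d^2 + 12*d + 27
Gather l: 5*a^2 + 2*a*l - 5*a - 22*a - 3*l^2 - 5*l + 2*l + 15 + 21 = 5*a^2 - 27*a - 3*l^2 + l*(2*a - 3) + 36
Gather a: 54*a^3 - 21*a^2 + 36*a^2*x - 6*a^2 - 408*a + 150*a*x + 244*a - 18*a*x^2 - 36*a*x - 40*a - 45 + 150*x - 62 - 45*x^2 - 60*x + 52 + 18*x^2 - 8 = 54*a^3 + a^2*(36*x - 27) + a*(-18*x^2 + 114*x - 204) - 27*x^2 + 90*x - 63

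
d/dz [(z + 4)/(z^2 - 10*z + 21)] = (z^2 - 10*z - 2*(z - 5)*(z + 4) + 21)/(z^2 - 10*z + 21)^2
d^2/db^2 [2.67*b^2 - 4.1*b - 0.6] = 5.34000000000000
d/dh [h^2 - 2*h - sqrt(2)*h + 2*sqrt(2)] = 2*h - 2 - sqrt(2)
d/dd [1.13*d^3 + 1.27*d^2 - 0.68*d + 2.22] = 3.39*d^2 + 2.54*d - 0.68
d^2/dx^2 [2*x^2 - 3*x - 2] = 4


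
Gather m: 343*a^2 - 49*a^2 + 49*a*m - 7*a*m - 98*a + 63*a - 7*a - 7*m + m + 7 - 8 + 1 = 294*a^2 - 42*a + m*(42*a - 6)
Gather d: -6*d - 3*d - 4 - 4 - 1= -9*d - 9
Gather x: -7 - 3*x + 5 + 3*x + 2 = 0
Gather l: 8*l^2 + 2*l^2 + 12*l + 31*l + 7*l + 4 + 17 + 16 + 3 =10*l^2 + 50*l + 40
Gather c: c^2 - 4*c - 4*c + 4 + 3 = c^2 - 8*c + 7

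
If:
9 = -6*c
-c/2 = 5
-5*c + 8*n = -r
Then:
No Solution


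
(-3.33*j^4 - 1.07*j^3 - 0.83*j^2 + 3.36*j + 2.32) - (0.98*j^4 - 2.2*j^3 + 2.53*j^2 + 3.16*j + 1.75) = -4.31*j^4 + 1.13*j^3 - 3.36*j^2 + 0.2*j + 0.57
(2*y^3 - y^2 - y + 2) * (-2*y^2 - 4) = -4*y^5 + 2*y^4 - 6*y^3 + 4*y - 8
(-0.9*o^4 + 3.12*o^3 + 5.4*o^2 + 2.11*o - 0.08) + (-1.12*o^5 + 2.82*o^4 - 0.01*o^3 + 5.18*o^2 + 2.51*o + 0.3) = -1.12*o^5 + 1.92*o^4 + 3.11*o^3 + 10.58*o^2 + 4.62*o + 0.22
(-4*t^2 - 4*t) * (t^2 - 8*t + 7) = -4*t^4 + 28*t^3 + 4*t^2 - 28*t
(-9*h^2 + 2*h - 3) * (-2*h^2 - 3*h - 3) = 18*h^4 + 23*h^3 + 27*h^2 + 3*h + 9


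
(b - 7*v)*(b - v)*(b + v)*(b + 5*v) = b^4 - 2*b^3*v - 36*b^2*v^2 + 2*b*v^3 + 35*v^4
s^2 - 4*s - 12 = (s - 6)*(s + 2)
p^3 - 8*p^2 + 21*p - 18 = (p - 3)^2*(p - 2)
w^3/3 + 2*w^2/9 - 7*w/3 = w*(w/3 + 1)*(w - 7/3)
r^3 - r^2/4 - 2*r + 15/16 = (r - 5/4)*(r - 1/2)*(r + 3/2)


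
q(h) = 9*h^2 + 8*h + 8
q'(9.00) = 170.00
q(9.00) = 809.00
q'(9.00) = 170.00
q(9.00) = 809.00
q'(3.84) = 77.12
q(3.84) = 171.43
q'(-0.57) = -2.26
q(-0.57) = 6.36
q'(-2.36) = -34.48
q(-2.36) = 39.25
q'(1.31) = 31.58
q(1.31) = 33.92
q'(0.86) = 23.48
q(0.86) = 21.54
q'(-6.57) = -110.26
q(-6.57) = 343.92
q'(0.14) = 10.52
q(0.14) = 9.30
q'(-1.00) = -10.00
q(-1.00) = 9.00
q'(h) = 18*h + 8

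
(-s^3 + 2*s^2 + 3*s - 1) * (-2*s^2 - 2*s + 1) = 2*s^5 - 2*s^4 - 11*s^3 - 2*s^2 + 5*s - 1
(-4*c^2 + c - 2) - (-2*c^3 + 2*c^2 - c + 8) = 2*c^3 - 6*c^2 + 2*c - 10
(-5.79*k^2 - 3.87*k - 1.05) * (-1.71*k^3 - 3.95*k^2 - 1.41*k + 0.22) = 9.9009*k^5 + 29.4882*k^4 + 25.2459*k^3 + 8.3304*k^2 + 0.6291*k - 0.231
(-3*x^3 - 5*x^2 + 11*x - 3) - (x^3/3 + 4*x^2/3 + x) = -10*x^3/3 - 19*x^2/3 + 10*x - 3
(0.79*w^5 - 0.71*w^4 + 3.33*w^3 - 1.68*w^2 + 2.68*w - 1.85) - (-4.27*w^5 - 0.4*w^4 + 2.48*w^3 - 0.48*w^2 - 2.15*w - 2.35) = 5.06*w^5 - 0.31*w^4 + 0.85*w^3 - 1.2*w^2 + 4.83*w + 0.5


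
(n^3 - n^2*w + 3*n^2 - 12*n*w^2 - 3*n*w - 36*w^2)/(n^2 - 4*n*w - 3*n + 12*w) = (n^2 + 3*n*w + 3*n + 9*w)/(n - 3)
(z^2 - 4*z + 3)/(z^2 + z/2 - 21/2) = 2*(z - 1)/(2*z + 7)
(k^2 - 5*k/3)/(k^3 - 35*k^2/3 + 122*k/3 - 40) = k/(k^2 - 10*k + 24)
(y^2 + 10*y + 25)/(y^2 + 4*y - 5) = (y + 5)/(y - 1)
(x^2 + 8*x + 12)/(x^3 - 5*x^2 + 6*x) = (x^2 + 8*x + 12)/(x*(x^2 - 5*x + 6))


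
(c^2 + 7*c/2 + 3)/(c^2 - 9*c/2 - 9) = (c + 2)/(c - 6)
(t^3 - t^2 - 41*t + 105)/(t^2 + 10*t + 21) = (t^2 - 8*t + 15)/(t + 3)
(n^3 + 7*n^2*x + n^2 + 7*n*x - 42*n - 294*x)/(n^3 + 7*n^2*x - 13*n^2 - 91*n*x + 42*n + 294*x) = (n + 7)/(n - 7)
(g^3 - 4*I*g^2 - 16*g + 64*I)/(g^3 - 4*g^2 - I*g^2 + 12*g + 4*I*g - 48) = (g + 4)/(g + 3*I)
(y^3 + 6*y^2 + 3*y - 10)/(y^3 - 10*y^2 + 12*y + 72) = (y^2 + 4*y - 5)/(y^2 - 12*y + 36)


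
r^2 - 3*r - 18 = (r - 6)*(r + 3)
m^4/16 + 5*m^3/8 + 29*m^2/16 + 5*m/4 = m*(m/4 + 1/4)*(m/4 + 1)*(m + 5)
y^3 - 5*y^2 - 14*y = y*(y - 7)*(y + 2)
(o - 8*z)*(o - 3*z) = o^2 - 11*o*z + 24*z^2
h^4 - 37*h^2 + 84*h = h*(h - 4)*(h - 3)*(h + 7)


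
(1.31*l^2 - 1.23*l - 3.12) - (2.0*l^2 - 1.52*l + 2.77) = -0.69*l^2 + 0.29*l - 5.89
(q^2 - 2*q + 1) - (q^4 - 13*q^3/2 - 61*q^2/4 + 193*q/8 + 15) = -q^4 + 13*q^3/2 + 65*q^2/4 - 209*q/8 - 14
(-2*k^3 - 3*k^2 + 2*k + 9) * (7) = -14*k^3 - 21*k^2 + 14*k + 63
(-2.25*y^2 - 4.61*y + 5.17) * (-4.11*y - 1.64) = 9.2475*y^3 + 22.6371*y^2 - 13.6883*y - 8.4788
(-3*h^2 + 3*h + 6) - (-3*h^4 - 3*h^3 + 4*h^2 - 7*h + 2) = 3*h^4 + 3*h^3 - 7*h^2 + 10*h + 4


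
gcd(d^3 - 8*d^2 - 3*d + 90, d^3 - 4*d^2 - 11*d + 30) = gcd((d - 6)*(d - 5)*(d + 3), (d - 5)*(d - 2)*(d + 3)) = d^2 - 2*d - 15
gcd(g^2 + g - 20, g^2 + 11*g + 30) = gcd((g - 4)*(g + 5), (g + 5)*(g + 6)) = g + 5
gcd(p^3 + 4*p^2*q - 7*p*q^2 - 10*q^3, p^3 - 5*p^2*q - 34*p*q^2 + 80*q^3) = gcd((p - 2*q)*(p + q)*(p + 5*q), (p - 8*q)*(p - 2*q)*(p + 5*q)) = p^2 + 3*p*q - 10*q^2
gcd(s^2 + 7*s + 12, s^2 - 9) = s + 3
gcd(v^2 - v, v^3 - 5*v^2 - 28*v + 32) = v - 1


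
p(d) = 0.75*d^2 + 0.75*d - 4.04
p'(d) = 1.5*d + 0.75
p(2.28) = 1.57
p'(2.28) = 4.17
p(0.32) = -3.72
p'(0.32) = 1.23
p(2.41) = 2.12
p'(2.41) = 4.36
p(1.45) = -1.38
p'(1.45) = 2.92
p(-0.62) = -4.22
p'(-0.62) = -0.18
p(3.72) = 9.13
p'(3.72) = 6.33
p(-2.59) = -0.95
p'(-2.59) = -3.14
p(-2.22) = -2.01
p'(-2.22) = -2.58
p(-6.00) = 18.46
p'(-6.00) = -8.25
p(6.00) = 27.46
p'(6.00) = 9.75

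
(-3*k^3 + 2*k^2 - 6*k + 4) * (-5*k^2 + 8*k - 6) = 15*k^5 - 34*k^4 + 64*k^3 - 80*k^2 + 68*k - 24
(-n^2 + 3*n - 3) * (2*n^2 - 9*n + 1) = -2*n^4 + 15*n^3 - 34*n^2 + 30*n - 3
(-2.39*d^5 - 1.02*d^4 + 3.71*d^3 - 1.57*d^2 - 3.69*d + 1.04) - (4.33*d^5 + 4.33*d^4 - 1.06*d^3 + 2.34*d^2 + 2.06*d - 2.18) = -6.72*d^5 - 5.35*d^4 + 4.77*d^3 - 3.91*d^2 - 5.75*d + 3.22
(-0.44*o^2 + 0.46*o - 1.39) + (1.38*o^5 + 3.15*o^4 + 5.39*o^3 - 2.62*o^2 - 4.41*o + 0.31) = 1.38*o^5 + 3.15*o^4 + 5.39*o^3 - 3.06*o^2 - 3.95*o - 1.08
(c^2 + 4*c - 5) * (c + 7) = c^3 + 11*c^2 + 23*c - 35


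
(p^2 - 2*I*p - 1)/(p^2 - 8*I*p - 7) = (p - I)/(p - 7*I)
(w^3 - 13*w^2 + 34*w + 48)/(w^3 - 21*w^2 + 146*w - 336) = (w + 1)/(w - 7)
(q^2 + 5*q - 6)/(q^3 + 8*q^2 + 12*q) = (q - 1)/(q*(q + 2))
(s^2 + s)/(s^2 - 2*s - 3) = s/(s - 3)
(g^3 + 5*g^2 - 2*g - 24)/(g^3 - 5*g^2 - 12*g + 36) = (g + 4)/(g - 6)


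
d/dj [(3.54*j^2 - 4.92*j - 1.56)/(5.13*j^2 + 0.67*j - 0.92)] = (27.6114*j^2 + 9.492*j + 5.5716)/(26.3169*j^4 + 6.8742*j^3 - 8.9903*j^2 - 1.2328*j + 0.8464)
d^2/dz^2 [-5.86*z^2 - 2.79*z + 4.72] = -11.7200000000000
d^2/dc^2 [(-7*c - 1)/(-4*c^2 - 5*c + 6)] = 2*((7*c + 1)*(8*c + 5)^2 - 3*(28*c + 13)*(4*c^2 + 5*c - 6))/(4*c^2 + 5*c - 6)^3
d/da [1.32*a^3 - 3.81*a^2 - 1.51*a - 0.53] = 3.96*a^2 - 7.62*a - 1.51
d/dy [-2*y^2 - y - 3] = -4*y - 1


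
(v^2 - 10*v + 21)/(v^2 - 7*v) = (v - 3)/v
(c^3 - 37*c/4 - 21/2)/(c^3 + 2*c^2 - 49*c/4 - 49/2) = (2*c + 3)/(2*c + 7)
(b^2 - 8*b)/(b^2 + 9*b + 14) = b*(b - 8)/(b^2 + 9*b + 14)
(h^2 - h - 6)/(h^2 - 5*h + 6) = (h + 2)/(h - 2)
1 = 1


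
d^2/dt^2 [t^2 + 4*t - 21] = 2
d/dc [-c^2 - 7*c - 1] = -2*c - 7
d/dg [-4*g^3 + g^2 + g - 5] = -12*g^2 + 2*g + 1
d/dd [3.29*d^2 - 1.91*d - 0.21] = 6.58*d - 1.91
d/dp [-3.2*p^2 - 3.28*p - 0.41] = -6.4*p - 3.28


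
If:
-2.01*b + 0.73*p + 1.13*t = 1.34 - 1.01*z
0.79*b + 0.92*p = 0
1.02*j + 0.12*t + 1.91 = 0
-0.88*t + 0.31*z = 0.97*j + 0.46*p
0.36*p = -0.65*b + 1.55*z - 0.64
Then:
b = 1.12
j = -2.25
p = -0.97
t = 3.22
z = 0.66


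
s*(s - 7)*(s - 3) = s^3 - 10*s^2 + 21*s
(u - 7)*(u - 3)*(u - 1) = u^3 - 11*u^2 + 31*u - 21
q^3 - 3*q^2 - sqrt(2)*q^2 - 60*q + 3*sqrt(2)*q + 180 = (q - 3)*(q - 6*sqrt(2))*(q + 5*sqrt(2))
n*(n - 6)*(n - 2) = n^3 - 8*n^2 + 12*n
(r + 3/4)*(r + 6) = r^2 + 27*r/4 + 9/2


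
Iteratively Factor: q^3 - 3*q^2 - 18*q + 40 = (q - 2)*(q^2 - q - 20) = (q - 2)*(q + 4)*(q - 5)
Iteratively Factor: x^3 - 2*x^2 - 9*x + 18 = (x - 2)*(x^2 - 9) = (x - 2)*(x + 3)*(x - 3)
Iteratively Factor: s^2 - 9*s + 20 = (s - 5)*(s - 4)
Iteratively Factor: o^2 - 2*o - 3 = (o + 1)*(o - 3)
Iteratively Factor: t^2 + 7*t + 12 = (t + 4)*(t + 3)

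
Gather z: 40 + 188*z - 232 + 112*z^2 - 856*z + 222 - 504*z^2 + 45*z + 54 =-392*z^2 - 623*z + 84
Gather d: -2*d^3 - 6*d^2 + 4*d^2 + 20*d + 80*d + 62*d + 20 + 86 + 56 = -2*d^3 - 2*d^2 + 162*d + 162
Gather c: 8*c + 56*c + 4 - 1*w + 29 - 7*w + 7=64*c - 8*w + 40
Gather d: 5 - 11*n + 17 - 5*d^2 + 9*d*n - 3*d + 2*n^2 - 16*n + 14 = -5*d^2 + d*(9*n - 3) + 2*n^2 - 27*n + 36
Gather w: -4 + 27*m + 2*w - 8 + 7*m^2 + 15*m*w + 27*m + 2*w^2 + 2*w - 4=7*m^2 + 54*m + 2*w^2 + w*(15*m + 4) - 16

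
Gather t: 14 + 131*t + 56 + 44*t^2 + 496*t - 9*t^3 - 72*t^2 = -9*t^3 - 28*t^2 + 627*t + 70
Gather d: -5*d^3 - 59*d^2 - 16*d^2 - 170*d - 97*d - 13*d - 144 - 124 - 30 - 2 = -5*d^3 - 75*d^2 - 280*d - 300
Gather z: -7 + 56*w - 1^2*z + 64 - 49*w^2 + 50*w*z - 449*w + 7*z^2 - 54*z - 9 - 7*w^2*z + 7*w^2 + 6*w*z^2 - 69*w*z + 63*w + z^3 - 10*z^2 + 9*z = -42*w^2 - 330*w + z^3 + z^2*(6*w - 3) + z*(-7*w^2 - 19*w - 46) + 48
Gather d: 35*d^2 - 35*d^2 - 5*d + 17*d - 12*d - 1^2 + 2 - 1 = 0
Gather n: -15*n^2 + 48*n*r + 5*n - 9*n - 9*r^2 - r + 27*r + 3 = -15*n^2 + n*(48*r - 4) - 9*r^2 + 26*r + 3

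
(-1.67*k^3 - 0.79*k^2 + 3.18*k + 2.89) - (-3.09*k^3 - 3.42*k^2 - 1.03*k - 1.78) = 1.42*k^3 + 2.63*k^2 + 4.21*k + 4.67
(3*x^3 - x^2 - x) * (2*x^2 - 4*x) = 6*x^5 - 14*x^4 + 2*x^3 + 4*x^2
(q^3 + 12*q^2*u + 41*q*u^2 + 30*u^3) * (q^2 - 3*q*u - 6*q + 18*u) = q^5 + 9*q^4*u - 6*q^4 + 5*q^3*u^2 - 54*q^3*u - 93*q^2*u^3 - 30*q^2*u^2 - 90*q*u^4 + 558*q*u^3 + 540*u^4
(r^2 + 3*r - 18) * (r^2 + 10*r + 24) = r^4 + 13*r^3 + 36*r^2 - 108*r - 432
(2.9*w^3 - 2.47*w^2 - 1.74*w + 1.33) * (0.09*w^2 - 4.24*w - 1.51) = 0.261*w^5 - 12.5183*w^4 + 5.9372*w^3 + 11.227*w^2 - 3.0118*w - 2.0083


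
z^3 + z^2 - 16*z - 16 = (z - 4)*(z + 1)*(z + 4)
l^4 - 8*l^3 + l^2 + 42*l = l*(l - 7)*(l - 3)*(l + 2)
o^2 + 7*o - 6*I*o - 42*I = (o + 7)*(o - 6*I)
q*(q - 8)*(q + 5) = q^3 - 3*q^2 - 40*q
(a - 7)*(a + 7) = a^2 - 49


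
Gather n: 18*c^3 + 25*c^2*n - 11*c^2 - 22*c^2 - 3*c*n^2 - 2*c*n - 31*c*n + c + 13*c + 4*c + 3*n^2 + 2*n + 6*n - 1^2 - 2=18*c^3 - 33*c^2 + 18*c + n^2*(3 - 3*c) + n*(25*c^2 - 33*c + 8) - 3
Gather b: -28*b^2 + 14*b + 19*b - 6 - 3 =-28*b^2 + 33*b - 9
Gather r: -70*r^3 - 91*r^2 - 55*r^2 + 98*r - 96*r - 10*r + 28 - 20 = -70*r^3 - 146*r^2 - 8*r + 8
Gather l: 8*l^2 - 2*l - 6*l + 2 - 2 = 8*l^2 - 8*l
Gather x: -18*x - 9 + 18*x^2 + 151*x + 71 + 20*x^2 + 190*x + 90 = 38*x^2 + 323*x + 152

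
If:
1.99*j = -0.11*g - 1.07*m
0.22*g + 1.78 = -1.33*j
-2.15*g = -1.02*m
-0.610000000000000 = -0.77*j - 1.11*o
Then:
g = 1.31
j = -1.55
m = 2.76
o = 1.63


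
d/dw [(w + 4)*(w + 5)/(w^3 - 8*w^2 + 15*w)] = (-w^4 - 18*w^3 + 27*w^2 + 320*w - 300)/(w^2*(w^4 - 16*w^3 + 94*w^2 - 240*w + 225))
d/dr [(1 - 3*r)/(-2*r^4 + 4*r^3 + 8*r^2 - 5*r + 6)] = (-18*r^4 + 32*r^3 + 12*r^2 - 16*r - 13)/(4*r^8 - 16*r^7 - 16*r^6 + 84*r^5 - 32*r^3 + 121*r^2 - 60*r + 36)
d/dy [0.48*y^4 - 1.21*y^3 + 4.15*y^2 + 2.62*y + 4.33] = 1.92*y^3 - 3.63*y^2 + 8.3*y + 2.62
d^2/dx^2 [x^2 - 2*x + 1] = 2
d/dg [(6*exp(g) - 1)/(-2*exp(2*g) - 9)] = (12*exp(2*g) - 4*exp(g) - 54)*exp(g)/(4*exp(4*g) + 36*exp(2*g) + 81)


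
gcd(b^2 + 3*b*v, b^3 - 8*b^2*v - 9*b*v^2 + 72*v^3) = b + 3*v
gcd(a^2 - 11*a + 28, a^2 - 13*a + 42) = a - 7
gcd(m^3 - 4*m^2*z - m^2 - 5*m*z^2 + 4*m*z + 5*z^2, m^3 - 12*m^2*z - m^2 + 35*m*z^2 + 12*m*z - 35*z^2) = -m^2 + 5*m*z + m - 5*z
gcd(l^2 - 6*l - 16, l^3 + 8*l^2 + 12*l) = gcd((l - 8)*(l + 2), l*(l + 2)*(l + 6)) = l + 2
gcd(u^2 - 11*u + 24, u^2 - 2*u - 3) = u - 3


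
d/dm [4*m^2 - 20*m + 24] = 8*m - 20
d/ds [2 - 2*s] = -2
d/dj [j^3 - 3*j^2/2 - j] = 3*j^2 - 3*j - 1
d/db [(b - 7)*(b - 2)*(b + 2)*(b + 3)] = 4*b^3 - 12*b^2 - 50*b + 16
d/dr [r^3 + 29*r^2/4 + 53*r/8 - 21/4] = 3*r^2 + 29*r/2 + 53/8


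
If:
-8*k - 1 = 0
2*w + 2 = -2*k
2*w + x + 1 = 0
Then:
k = -1/8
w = -7/8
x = 3/4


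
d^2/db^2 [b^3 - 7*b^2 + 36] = 6*b - 14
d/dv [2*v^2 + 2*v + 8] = 4*v + 2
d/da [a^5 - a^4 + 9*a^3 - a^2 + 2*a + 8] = 5*a^4 - 4*a^3 + 27*a^2 - 2*a + 2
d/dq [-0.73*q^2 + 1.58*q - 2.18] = 1.58 - 1.46*q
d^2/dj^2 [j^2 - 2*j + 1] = 2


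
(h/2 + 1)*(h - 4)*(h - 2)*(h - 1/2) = h^4/2 - 9*h^3/4 - h^2 + 9*h - 4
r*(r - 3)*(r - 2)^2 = r^4 - 7*r^3 + 16*r^2 - 12*r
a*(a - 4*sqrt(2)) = a^2 - 4*sqrt(2)*a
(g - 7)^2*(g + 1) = g^3 - 13*g^2 + 35*g + 49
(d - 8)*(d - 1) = d^2 - 9*d + 8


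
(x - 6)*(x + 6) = x^2 - 36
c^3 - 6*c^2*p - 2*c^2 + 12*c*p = c*(c - 2)*(c - 6*p)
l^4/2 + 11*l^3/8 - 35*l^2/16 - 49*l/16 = l*(l/2 + 1/2)*(l - 7/4)*(l + 7/2)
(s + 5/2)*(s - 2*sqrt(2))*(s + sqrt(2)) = s^3 - sqrt(2)*s^2 + 5*s^2/2 - 4*s - 5*sqrt(2)*s/2 - 10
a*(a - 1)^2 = a^3 - 2*a^2 + a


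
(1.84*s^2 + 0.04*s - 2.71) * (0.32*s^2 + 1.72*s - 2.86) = 0.5888*s^4 + 3.1776*s^3 - 6.0608*s^2 - 4.7756*s + 7.7506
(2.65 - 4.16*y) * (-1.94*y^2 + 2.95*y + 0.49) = 8.0704*y^3 - 17.413*y^2 + 5.7791*y + 1.2985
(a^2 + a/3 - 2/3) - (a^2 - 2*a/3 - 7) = a + 19/3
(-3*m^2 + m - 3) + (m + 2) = -3*m^2 + 2*m - 1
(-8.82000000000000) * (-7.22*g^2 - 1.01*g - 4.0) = 63.6804*g^2 + 8.9082*g + 35.28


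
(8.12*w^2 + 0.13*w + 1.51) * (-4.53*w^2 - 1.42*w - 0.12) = -36.7836*w^4 - 12.1193*w^3 - 7.9993*w^2 - 2.1598*w - 0.1812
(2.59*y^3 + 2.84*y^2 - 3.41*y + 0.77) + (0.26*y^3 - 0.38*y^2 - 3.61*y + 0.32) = 2.85*y^3 + 2.46*y^2 - 7.02*y + 1.09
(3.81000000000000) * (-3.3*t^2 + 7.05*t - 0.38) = -12.573*t^2 + 26.8605*t - 1.4478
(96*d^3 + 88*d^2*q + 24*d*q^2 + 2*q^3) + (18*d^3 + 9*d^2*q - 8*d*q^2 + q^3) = 114*d^3 + 97*d^2*q + 16*d*q^2 + 3*q^3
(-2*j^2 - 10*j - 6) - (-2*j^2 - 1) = -10*j - 5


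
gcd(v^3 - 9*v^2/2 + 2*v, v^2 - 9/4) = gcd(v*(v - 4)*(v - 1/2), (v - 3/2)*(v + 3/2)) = 1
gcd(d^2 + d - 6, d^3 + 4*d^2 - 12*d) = d - 2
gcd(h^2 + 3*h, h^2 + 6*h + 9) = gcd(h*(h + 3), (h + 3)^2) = h + 3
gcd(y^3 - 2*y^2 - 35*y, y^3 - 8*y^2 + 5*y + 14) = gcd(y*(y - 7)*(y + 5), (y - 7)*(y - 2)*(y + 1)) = y - 7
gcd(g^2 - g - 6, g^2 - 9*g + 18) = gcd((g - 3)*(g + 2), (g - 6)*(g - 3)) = g - 3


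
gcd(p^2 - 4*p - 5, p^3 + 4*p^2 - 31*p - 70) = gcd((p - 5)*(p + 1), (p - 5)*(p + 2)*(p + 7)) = p - 5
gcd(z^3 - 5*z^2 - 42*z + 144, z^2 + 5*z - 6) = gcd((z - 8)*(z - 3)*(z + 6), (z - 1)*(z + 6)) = z + 6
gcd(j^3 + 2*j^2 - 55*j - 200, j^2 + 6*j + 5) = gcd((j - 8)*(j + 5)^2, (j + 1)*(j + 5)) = j + 5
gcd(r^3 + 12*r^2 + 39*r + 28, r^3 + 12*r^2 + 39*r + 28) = r^3 + 12*r^2 + 39*r + 28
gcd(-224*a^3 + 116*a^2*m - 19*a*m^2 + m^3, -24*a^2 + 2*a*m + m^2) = 4*a - m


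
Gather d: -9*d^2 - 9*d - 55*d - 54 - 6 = -9*d^2 - 64*d - 60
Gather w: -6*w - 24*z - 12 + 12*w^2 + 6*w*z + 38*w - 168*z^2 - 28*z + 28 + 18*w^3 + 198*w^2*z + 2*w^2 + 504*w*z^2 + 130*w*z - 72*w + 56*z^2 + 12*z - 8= 18*w^3 + w^2*(198*z + 14) + w*(504*z^2 + 136*z - 40) - 112*z^2 - 40*z + 8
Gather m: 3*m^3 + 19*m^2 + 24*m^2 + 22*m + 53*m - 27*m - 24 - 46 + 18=3*m^3 + 43*m^2 + 48*m - 52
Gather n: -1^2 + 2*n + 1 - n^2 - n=-n^2 + n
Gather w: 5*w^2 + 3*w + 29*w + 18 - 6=5*w^2 + 32*w + 12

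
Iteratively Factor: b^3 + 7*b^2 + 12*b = (b + 4)*(b^2 + 3*b) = b*(b + 4)*(b + 3)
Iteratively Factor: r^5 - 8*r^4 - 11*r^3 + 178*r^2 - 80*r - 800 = (r + 4)*(r^4 - 12*r^3 + 37*r^2 + 30*r - 200) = (r - 5)*(r + 4)*(r^3 - 7*r^2 + 2*r + 40) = (r - 5)*(r + 2)*(r + 4)*(r^2 - 9*r + 20) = (r - 5)^2*(r + 2)*(r + 4)*(r - 4)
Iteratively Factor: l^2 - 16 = (l - 4)*(l + 4)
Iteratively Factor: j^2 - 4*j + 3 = (j - 1)*(j - 3)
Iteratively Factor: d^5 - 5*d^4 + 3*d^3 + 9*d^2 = (d - 3)*(d^4 - 2*d^3 - 3*d^2) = d*(d - 3)*(d^3 - 2*d^2 - 3*d) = d*(d - 3)^2*(d^2 + d) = d*(d - 3)^2*(d + 1)*(d)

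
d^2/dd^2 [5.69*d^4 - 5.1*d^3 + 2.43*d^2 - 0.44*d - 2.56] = 68.28*d^2 - 30.6*d + 4.86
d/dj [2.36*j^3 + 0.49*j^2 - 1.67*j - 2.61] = 7.08*j^2 + 0.98*j - 1.67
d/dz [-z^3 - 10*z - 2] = -3*z^2 - 10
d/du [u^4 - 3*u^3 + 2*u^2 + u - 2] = 4*u^3 - 9*u^2 + 4*u + 1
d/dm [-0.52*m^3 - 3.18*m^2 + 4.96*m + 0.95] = -1.56*m^2 - 6.36*m + 4.96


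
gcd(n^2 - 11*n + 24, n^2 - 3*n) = n - 3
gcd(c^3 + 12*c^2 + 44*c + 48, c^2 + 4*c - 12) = c + 6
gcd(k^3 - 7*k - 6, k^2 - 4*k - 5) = k + 1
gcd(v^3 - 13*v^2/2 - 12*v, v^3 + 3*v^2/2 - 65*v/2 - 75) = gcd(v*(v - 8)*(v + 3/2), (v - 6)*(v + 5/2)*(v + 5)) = 1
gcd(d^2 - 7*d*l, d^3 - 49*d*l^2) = d^2 - 7*d*l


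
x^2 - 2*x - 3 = (x - 3)*(x + 1)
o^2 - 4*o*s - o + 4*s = (o - 1)*(o - 4*s)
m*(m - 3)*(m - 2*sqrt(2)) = m^3 - 3*m^2 - 2*sqrt(2)*m^2 + 6*sqrt(2)*m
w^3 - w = w*(w - 1)*(w + 1)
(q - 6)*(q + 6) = q^2 - 36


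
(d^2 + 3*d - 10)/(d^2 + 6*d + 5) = (d - 2)/(d + 1)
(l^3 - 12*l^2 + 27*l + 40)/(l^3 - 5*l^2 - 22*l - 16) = (l - 5)/(l + 2)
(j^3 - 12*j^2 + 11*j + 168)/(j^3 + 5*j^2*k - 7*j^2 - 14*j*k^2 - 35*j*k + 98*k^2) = (j^2 - 5*j - 24)/(j^2 + 5*j*k - 14*k^2)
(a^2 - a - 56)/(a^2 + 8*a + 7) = (a - 8)/(a + 1)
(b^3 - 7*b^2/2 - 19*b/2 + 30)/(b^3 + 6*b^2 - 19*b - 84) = (b - 5/2)/(b + 7)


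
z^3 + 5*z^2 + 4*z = z*(z + 1)*(z + 4)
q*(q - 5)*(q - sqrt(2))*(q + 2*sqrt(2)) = q^4 - 5*q^3 + sqrt(2)*q^3 - 5*sqrt(2)*q^2 - 4*q^2 + 20*q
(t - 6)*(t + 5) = t^2 - t - 30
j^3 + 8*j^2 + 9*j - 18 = (j - 1)*(j + 3)*(j + 6)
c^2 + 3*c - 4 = (c - 1)*(c + 4)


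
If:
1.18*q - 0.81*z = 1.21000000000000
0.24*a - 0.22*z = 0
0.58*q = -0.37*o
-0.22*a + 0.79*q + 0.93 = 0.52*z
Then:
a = 8.89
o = -12.05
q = 7.68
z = 9.70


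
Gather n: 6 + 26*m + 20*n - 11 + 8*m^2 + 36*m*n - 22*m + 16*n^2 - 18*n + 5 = 8*m^2 + 4*m + 16*n^2 + n*(36*m + 2)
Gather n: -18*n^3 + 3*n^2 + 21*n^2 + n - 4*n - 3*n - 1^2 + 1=-18*n^3 + 24*n^2 - 6*n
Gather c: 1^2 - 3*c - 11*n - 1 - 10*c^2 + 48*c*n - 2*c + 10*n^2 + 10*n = -10*c^2 + c*(48*n - 5) + 10*n^2 - n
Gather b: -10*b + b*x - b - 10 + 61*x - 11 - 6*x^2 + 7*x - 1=b*(x - 11) - 6*x^2 + 68*x - 22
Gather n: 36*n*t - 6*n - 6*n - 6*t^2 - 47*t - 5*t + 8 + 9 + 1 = n*(36*t - 12) - 6*t^2 - 52*t + 18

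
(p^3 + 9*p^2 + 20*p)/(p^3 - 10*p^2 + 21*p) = (p^2 + 9*p + 20)/(p^2 - 10*p + 21)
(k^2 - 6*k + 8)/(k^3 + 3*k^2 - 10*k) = (k - 4)/(k*(k + 5))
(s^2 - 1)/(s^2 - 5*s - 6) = (s - 1)/(s - 6)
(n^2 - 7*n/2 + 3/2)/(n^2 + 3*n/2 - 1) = (n - 3)/(n + 2)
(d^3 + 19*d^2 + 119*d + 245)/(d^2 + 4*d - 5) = (d^2 + 14*d + 49)/(d - 1)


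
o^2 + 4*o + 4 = (o + 2)^2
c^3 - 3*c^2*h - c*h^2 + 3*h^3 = (c - 3*h)*(c - h)*(c + h)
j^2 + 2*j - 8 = (j - 2)*(j + 4)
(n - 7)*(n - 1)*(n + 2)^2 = n^4 - 4*n^3 - 21*n^2 - 4*n + 28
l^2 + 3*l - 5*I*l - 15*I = (l + 3)*(l - 5*I)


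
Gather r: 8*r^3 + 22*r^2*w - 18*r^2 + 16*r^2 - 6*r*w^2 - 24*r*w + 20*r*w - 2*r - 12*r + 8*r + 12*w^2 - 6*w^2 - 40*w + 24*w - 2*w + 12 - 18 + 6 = 8*r^3 + r^2*(22*w - 2) + r*(-6*w^2 - 4*w - 6) + 6*w^2 - 18*w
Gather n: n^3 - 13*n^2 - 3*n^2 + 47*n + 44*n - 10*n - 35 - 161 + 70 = n^3 - 16*n^2 + 81*n - 126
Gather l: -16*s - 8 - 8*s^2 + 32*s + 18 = -8*s^2 + 16*s + 10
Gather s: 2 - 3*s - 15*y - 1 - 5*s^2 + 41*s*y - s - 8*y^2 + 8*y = -5*s^2 + s*(41*y - 4) - 8*y^2 - 7*y + 1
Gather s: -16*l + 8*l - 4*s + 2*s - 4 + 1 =-8*l - 2*s - 3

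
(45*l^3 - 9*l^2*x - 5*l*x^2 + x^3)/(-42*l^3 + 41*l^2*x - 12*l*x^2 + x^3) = (-15*l^2 - 2*l*x + x^2)/(14*l^2 - 9*l*x + x^2)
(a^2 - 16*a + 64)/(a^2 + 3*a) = (a^2 - 16*a + 64)/(a*(a + 3))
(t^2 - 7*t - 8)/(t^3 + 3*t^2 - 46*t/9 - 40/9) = 9*(t^2 - 7*t - 8)/(9*t^3 + 27*t^2 - 46*t - 40)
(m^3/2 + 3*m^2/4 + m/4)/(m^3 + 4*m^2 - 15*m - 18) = m*(2*m + 1)/(4*(m^2 + 3*m - 18))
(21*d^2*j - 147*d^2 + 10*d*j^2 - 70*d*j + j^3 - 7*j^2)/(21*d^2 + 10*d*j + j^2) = j - 7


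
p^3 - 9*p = p*(p - 3)*(p + 3)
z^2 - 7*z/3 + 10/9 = (z - 5/3)*(z - 2/3)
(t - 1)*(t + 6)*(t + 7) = t^3 + 12*t^2 + 29*t - 42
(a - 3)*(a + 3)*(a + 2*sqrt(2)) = a^3 + 2*sqrt(2)*a^2 - 9*a - 18*sqrt(2)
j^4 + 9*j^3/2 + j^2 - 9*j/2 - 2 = (j - 1)*(j + 1/2)*(j + 1)*(j + 4)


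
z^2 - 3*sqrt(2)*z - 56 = (z - 7*sqrt(2))*(z + 4*sqrt(2))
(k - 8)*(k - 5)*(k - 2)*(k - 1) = k^4 - 16*k^3 + 81*k^2 - 146*k + 80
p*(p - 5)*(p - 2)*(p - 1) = p^4 - 8*p^3 + 17*p^2 - 10*p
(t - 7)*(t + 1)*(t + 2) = t^3 - 4*t^2 - 19*t - 14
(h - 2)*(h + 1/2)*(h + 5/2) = h^3 + h^2 - 19*h/4 - 5/2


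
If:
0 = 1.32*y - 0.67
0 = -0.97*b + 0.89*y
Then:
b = 0.47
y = 0.51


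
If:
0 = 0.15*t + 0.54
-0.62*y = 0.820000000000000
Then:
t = -3.60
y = -1.32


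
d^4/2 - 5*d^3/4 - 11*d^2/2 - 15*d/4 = d*(d/2 + 1/2)*(d - 5)*(d + 3/2)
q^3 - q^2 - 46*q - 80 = (q - 8)*(q + 2)*(q + 5)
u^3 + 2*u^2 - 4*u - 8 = (u - 2)*(u + 2)^2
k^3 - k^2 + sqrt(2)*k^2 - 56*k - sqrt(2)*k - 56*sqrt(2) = (k - 8)*(k + 7)*(k + sqrt(2))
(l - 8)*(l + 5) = l^2 - 3*l - 40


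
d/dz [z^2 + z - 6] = 2*z + 1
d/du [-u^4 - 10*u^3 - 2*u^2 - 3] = 2*u*(-2*u^2 - 15*u - 2)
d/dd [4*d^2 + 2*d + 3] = 8*d + 2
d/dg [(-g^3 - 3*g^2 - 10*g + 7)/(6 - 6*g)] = (g^3/3 - g - 1/2)/(g^2 - 2*g + 1)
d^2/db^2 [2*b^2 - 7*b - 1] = 4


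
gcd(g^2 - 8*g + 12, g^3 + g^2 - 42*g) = g - 6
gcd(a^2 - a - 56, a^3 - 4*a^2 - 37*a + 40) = a - 8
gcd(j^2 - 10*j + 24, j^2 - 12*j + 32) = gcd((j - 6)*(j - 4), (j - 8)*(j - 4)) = j - 4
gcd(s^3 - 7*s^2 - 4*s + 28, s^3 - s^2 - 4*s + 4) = s^2 - 4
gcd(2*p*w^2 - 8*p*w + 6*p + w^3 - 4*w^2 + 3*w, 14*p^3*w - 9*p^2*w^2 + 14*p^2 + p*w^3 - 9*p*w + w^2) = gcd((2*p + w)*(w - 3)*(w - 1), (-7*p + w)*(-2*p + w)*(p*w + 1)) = 1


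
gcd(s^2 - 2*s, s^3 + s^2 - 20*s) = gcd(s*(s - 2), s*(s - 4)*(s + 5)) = s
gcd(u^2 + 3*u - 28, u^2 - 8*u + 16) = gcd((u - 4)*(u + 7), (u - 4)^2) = u - 4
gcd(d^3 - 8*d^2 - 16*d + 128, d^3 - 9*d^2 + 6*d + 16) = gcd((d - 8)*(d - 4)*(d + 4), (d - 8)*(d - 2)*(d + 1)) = d - 8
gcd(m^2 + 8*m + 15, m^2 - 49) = 1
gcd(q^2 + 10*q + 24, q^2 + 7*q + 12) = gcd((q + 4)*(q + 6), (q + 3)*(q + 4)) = q + 4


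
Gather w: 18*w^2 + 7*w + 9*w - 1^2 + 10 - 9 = 18*w^2 + 16*w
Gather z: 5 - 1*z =5 - z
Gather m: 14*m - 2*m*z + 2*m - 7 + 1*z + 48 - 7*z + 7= m*(16 - 2*z) - 6*z + 48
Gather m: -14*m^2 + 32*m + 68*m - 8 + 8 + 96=-14*m^2 + 100*m + 96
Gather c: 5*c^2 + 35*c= 5*c^2 + 35*c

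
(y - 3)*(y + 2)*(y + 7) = y^3 + 6*y^2 - 13*y - 42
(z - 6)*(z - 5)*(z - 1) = z^3 - 12*z^2 + 41*z - 30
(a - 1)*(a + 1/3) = a^2 - 2*a/3 - 1/3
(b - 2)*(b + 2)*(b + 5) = b^3 + 5*b^2 - 4*b - 20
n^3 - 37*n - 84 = (n - 7)*(n + 3)*(n + 4)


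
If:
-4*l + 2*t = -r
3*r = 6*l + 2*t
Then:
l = 4*t/3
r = 10*t/3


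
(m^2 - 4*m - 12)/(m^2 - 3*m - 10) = (m - 6)/(m - 5)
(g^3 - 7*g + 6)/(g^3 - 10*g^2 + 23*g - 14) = (g + 3)/(g - 7)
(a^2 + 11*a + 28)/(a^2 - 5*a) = (a^2 + 11*a + 28)/(a*(a - 5))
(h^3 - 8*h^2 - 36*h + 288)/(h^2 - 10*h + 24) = (h^2 - 2*h - 48)/(h - 4)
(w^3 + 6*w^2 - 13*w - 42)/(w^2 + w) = (w^3 + 6*w^2 - 13*w - 42)/(w*(w + 1))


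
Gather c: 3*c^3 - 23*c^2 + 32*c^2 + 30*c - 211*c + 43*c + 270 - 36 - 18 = 3*c^3 + 9*c^2 - 138*c + 216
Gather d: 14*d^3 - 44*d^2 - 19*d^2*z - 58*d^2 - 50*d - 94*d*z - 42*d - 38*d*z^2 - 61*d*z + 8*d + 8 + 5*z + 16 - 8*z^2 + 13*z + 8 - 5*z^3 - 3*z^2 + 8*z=14*d^3 + d^2*(-19*z - 102) + d*(-38*z^2 - 155*z - 84) - 5*z^3 - 11*z^2 + 26*z + 32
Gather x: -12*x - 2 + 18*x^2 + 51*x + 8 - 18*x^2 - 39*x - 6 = 0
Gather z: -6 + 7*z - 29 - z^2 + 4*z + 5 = -z^2 + 11*z - 30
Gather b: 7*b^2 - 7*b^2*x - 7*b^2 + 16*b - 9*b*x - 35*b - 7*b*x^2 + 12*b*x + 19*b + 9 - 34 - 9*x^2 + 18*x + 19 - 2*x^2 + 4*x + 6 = -7*b^2*x + b*(-7*x^2 + 3*x) - 11*x^2 + 22*x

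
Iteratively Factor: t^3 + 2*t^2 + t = (t + 1)*(t^2 + t) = (t + 1)^2*(t)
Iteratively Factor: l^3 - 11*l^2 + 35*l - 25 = (l - 5)*(l^2 - 6*l + 5) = (l - 5)^2*(l - 1)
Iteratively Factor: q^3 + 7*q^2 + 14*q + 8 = (q + 2)*(q^2 + 5*q + 4) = (q + 1)*(q + 2)*(q + 4)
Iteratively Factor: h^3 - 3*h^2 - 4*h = (h)*(h^2 - 3*h - 4) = h*(h - 4)*(h + 1)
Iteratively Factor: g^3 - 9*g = (g - 3)*(g^2 + 3*g) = (g - 3)*(g + 3)*(g)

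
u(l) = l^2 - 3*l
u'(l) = 2*l - 3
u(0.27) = -0.74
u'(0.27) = -2.46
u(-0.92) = 3.61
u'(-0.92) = -4.84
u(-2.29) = 12.11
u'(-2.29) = -7.58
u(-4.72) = 36.44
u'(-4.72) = -12.44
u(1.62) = -2.24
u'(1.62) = 0.24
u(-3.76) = 25.42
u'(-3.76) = -10.52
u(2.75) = -0.69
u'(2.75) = 2.50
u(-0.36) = 1.21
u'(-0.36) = -3.72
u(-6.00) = 54.00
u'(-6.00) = -15.00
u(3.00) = 0.00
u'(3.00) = 3.00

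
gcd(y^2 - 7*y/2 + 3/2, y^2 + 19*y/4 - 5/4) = 1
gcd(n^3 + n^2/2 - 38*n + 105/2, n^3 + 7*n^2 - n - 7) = n + 7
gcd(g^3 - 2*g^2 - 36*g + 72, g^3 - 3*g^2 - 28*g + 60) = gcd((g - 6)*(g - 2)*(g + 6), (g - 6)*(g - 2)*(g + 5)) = g^2 - 8*g + 12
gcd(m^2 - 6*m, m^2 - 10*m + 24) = m - 6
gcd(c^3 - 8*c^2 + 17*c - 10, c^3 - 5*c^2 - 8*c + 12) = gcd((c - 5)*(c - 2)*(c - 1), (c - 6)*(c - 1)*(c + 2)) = c - 1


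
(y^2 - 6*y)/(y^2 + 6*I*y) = (y - 6)/(y + 6*I)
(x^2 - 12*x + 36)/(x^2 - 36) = (x - 6)/(x + 6)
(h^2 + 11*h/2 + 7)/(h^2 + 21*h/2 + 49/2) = (h + 2)/(h + 7)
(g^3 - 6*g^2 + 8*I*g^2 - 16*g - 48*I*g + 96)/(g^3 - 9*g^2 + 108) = (g^2 + 8*I*g - 16)/(g^2 - 3*g - 18)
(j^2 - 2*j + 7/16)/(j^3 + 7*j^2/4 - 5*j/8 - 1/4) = (16*j^2 - 32*j + 7)/(2*(8*j^3 + 14*j^2 - 5*j - 2))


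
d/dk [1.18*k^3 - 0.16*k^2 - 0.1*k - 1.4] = 3.54*k^2 - 0.32*k - 0.1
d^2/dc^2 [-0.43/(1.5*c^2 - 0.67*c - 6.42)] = (-1.935*c^2 + 0.8643*c + 0.43*(3.0*c - 0.67)*(6.0*c - 1.34) + 8.2818)/(-1.5*c^2 + 0.67*c + 6.42)^3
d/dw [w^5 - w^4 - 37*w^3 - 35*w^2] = w*(5*w^3 - 4*w^2 - 111*w - 70)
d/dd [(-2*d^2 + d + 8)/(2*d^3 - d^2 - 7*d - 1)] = (4*d^4 - 4*d^3 - 33*d^2 + 20*d + 55)/(4*d^6 - 4*d^5 - 27*d^4 + 10*d^3 + 51*d^2 + 14*d + 1)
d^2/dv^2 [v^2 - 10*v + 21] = 2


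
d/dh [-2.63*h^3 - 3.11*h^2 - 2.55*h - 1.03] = -7.89*h^2 - 6.22*h - 2.55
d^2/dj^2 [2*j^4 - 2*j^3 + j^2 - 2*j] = 24*j^2 - 12*j + 2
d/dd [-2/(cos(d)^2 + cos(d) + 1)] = -2*(2*cos(d) + 1)*sin(d)/(cos(d)^2 + cos(d) + 1)^2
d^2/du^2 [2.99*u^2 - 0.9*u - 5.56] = 5.98000000000000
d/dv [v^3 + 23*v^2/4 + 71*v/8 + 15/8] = 3*v^2 + 23*v/2 + 71/8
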